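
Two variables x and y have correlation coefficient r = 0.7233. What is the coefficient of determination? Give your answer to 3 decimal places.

0.523

r² = (0.7233)² = 0.523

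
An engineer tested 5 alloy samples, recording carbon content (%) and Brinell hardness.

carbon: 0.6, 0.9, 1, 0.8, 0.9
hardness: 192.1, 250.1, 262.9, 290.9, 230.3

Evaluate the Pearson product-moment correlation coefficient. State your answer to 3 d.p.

n = 5, Σx = 4.2, Σy = 1226.3, Σx² = 3.62, Σy² = 306229.73, Σxy = 1043.24
nΣxy − ΣxΣy = 5216.2 − 5150.46 = 65.74
nΣx² − (Σx)² = 18.1 − 17.64 = 0.46; nΣy² − (Σy)² = 1531148.65 − 1503811.69 = 27336.96
r = 65.74 / √(0.46 × 27336.96) = 65.74 / 112.1383 ≈ 0.586

0.586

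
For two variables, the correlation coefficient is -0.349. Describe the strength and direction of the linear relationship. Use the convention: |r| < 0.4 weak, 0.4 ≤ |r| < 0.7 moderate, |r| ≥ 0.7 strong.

r = -0.349 < 0 so the relationship is negative.
|r| = 0.349, which falls in the weak range.

weak negative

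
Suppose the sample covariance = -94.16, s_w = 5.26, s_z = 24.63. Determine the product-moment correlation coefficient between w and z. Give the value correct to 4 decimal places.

-0.7268

r = Cov(w,z) / (s_w · s_z) = -94.16 / (5.26 × 24.63)
  = -94.16 / 129.5538 ≈ -0.7268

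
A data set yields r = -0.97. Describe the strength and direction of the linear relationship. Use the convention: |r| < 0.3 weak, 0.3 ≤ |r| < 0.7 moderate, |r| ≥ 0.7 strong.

strong negative

r = -0.97 < 0 so the relationship is negative.
|r| = 0.97, which falls in the strong range.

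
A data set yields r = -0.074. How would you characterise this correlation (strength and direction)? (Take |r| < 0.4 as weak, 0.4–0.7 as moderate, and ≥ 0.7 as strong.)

weak negative

r = -0.074 < 0 so the relationship is negative.
|r| = 0.074, which falls in the weak range.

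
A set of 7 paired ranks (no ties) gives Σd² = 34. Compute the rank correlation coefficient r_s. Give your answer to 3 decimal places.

ρ = 1 − 6Σd² / [n(n²−1)] = 1 − 6×34 / (7×48)
  = 1 − 204/336 = 1 − 0.6071 ≈ 0.393

0.393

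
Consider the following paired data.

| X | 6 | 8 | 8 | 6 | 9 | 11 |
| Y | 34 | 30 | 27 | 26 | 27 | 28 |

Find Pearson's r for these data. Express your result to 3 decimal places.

n = 6, ΣX = 48, ΣY = 172, ΣX² = 402, ΣY² = 4974, ΣXY = 1367
nΣXY − ΣXΣY = 8202 − 8256 = -54
nΣX² − (ΣX)² = 2412 − 2304 = 108; nΣY² − (ΣY)² = 29844 − 29584 = 260
r = -54 / √(108 × 260) = -54 / 167.5709 ≈ -0.322

-0.322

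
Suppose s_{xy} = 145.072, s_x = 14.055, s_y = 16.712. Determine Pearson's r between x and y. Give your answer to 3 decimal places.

0.618

r = Cov(x,y) / (s_x · s_y) = 145.072 / (14.055 × 16.712)
  = 145.072 / 234.8872 ≈ 0.618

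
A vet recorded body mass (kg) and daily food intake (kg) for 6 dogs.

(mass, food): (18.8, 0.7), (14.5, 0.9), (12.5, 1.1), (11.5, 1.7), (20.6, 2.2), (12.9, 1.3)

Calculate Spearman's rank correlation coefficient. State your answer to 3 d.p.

-0.086

Rank mass: 5, 4, 2, 1, 6, 3
Rank food: 1, 2, 3, 5, 6, 4
d = rank(mass) − rank(food): 4, 2, -1, -4, 0, -1; Σd² = 38
ρ = 1 − 6Σd² / [n(n²−1)] = 1 − 6×38 / (6×35) = 1 − 228/210 ≈ -0.086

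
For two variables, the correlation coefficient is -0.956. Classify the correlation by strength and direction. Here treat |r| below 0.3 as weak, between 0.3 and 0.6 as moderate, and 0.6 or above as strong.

strong negative

r = -0.956 < 0 so the relationship is negative.
|r| = 0.956, which falls in the strong range.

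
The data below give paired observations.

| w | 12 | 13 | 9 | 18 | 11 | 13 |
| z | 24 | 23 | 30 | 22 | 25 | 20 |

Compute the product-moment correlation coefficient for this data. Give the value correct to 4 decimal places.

n = 6, Σw = 76, Σz = 144, Σw² = 1008, Σz² = 3514, Σwz = 1788
nΣwz − ΣwΣz = 10728 − 10944 = -216
nΣw² − (Σw)² = 6048 − 5776 = 272; nΣz² − (Σz)² = 21084 − 20736 = 348
r = -216 / √(272 × 348) = -216 / 307.6622 ≈ -0.7021

-0.7021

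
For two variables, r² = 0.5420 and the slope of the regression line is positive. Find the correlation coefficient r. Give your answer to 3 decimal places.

|r| = √0.5420 = 0.736
The association is positive, so r = 0.736.

0.736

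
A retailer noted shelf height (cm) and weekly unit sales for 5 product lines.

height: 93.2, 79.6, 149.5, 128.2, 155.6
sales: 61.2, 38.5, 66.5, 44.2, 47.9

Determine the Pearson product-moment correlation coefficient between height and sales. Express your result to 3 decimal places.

n = 5, Σx = 606.1, Σy = 258.3, Σx² = 78019.25, Σy² = 13897.99, Σxy = 31829.87
nΣxy − ΣxΣy = 159149.35 − 156555.63 = 2593.72
nΣx² − (Σx)² = 390096.25 − 367357.21 = 22739.04; nΣy² − (Σy)² = 69489.95 − 66718.89 = 2771.06
r = 2593.72 / √(22739.04 × 2771.06) = 2593.72 / 7937.9622 ≈ 0.327

0.327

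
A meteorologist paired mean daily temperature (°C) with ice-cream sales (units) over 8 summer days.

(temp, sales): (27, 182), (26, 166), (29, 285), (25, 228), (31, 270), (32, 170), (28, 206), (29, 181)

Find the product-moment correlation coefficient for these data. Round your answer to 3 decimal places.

n = 8, Σx = 227, Σy = 1688, Σx² = 6481, Σy² = 370886, Σxy = 48022
nΣxy − ΣxΣy = 384176 − 383176 = 1000
nΣx² − (Σx)² = 51848 − 51529 = 319; nΣy² − (Σy)² = 2967088 − 2849344 = 117744
r = 1000 / √(319 × 117744) = 1000 / 6128.6488 ≈ 0.163

0.163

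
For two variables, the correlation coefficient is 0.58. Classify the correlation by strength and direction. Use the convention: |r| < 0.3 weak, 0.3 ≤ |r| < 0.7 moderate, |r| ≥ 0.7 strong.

r = 0.58 > 0 so the relationship is positive.
|r| = 0.58, which falls in the moderate range.

moderate positive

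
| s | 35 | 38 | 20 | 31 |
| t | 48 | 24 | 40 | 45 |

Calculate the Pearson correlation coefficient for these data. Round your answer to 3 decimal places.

n = 4, Σs = 124, Σt = 157, Σs² = 4030, Σt² = 6505, Σst = 4787
nΣst − ΣsΣt = 19148 − 19468 = -320
nΣs² − (Σs)² = 16120 − 15376 = 744; nΣt² − (Σt)² = 26020 − 24649 = 1371
r = -320 / √(744 × 1371) = -320 / 1009.9624 ≈ -0.317

-0.317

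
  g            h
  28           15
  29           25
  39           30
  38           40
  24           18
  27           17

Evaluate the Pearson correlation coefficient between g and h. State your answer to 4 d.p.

0.8623

n = 6, Σg = 185, Σh = 145, Σg² = 5895, Σh² = 3963, Σgh = 4726
nΣgh − ΣgΣh = 28356 − 26825 = 1531
nΣg² − (Σg)² = 35370 − 34225 = 1145; nΣh² − (Σh)² = 23778 − 21025 = 2753
r = 1531 / √(1145 × 2753) = 1531 / 1775.4394 ≈ 0.8623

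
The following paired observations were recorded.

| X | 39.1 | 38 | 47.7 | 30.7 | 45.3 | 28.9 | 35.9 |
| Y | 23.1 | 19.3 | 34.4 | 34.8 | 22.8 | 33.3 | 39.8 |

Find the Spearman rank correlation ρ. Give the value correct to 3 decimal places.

-0.321

Rank X: 5, 4, 7, 2, 6, 1, 3
Rank Y: 3, 1, 5, 6, 2, 4, 7
d = rank(X) − rank(Y): 2, 3, 2, -4, 4, -3, -4; Σd² = 74
ρ = 1 − 6Σd² / [n(n²−1)] = 1 − 6×74 / (7×48) = 1 − 444/336 ≈ -0.321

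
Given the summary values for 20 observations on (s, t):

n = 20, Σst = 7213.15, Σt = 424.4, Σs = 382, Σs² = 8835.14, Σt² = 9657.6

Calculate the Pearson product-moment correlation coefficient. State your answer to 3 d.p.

-0.891

r = (nΣst − ΣsΣt) / √[(nΣs² − (Σs)²)(nΣt² − (Σt)²)]
Numerator: 20×7213.15 − 382×424.4 = -17857.8
Denominator: √[(176702.8 − 145924)(193152 − 180115.36)] = √[30778.8 × 13036.64] = 20031.2789
r = -17857.8 / 20031.2789 ≈ -0.891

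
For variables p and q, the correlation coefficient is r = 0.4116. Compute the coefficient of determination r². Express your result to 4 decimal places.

r² = (0.4116)² = 0.1694

0.1694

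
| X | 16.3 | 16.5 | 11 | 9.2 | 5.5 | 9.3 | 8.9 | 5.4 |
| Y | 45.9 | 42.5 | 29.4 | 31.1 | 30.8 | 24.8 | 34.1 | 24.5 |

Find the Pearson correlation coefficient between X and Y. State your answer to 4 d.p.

n = 8, ΣX = 82.1, ΣY = 263.1, ΣX² = 968.69, ΣY² = 9071.37, ΣXY = 2894.77
nΣXY − ΣXΣY = 23158.16 − 21600.51 = 1557.65
nΣX² − (ΣX)² = 7749.52 − 6740.41 = 1009.11; nΣY² − (ΣY)² = 72570.96 − 69221.61 = 3349.35
r = 1557.65 / √(1009.11 × 3349.35) = 1557.65 / 1838.4403 ≈ 0.8473

0.8473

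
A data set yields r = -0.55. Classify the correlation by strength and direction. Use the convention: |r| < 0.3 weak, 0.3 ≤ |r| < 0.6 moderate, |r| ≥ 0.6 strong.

moderate negative

r = -0.55 < 0 so the relationship is negative.
|r| = 0.55, which falls in the moderate range.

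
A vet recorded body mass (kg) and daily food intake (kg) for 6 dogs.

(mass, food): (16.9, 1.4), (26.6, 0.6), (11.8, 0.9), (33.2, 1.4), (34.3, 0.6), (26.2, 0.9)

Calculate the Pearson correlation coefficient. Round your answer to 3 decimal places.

-0.196

n = 6, Σx = 149, Σy = 5.8, Σx² = 4097.58, Σy² = 6.26, Σxy = 140.88
nΣxy − ΣxΣy = 845.28 − 864.2 = -18.92
nΣx² − (Σx)² = 24585.48 − 22201 = 2384.48; nΣy² − (Σy)² = 37.56 − 33.64 = 3.92
r = -18.92 / √(2384.48 × 3.92) = -18.92 / 96.6807 ≈ -0.196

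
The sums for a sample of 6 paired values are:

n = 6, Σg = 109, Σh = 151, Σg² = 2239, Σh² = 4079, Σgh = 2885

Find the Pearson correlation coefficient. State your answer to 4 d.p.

0.5280

r = (nΣgh − ΣgΣh) / √[(nΣg² − (Σg)²)(nΣh² − (Σh)²)]
Numerator: 6×2885 − 109×151 = 851
Denominator: √[(13434 − 11881)(24474 − 22801)] = √[1553 × 1673] = 1611.8837
r = 851 / 1611.8837 ≈ 0.5280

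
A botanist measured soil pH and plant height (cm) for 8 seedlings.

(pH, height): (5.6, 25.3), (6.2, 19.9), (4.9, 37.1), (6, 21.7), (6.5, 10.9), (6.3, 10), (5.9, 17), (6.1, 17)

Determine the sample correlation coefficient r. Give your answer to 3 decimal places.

n = 8, Σx = 47.5, Σy = 158.9, Σx² = 283.77, Σy² = 3680.21, Σxy = 914.9
nΣxy − ΣxΣy = 7319.2 − 7547.75 = -228.55
nΣx² − (Σx)² = 2270.16 − 2256.25 = 13.91; nΣy² − (Σy)² = 29441.68 − 25249.21 = 4192.47
r = -228.55 / √(13.91 × 4192.47) = -228.55 / 241.4897 ≈ -0.946

-0.946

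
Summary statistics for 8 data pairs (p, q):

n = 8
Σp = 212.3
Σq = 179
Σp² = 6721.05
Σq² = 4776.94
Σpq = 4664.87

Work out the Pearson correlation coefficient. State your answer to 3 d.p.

-0.093

r = (nΣpq − ΣpΣq) / √[(nΣp² − (Σp)²)(nΣq² − (Σq)²)]
Numerator: 8×4664.87 − 212.3×179 = -682.74
Denominator: √[(53768.4 − 45071.29)(38215.52 − 32041)] = √[8697.11 × 6174.52] = 7328.0611
r = -682.74 / 7328.0611 ≈ -0.093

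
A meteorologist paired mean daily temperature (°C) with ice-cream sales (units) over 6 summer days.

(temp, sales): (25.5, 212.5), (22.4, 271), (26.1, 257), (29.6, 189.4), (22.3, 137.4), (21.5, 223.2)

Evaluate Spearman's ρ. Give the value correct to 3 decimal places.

Rank temp: 4, 3, 5, 6, 2, 1
Rank sales: 3, 6, 5, 2, 1, 4
d = rank(temp) − rank(sales): 1, -3, 0, 4, 1, -3; Σd² = 36
ρ = 1 − 6Σd² / [n(n²−1)] = 1 − 6×36 / (6×35) = 1 − 216/210 ≈ -0.029

-0.029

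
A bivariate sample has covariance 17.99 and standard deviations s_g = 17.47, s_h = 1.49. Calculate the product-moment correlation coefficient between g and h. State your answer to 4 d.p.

r = Cov(g,h) / (s_g · s_h) = 17.99 / (17.47 × 1.49)
  = 17.99 / 26.0303 ≈ 0.6911

0.6911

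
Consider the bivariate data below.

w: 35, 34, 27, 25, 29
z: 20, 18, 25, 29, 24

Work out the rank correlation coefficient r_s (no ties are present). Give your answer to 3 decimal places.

Rank w: 5, 4, 2, 1, 3
Rank z: 2, 1, 4, 5, 3
d = rank(w) − rank(z): 3, 3, -2, -4, 0; Σd² = 38
ρ = 1 − 6Σd² / [n(n²−1)] = 1 − 6×38 / (5×24) = 1 − 228/120 ≈ -0.900

-0.900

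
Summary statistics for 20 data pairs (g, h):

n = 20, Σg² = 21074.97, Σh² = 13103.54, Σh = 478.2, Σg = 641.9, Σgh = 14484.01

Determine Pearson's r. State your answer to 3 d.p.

r = (nΣgh − ΣgΣh) / √[(nΣg² − (Σg)²)(nΣh² − (Σh)²)]
Numerator: 20×14484.01 − 641.9×478.2 = -17276.38
Denominator: √[(421499.4 − 412035.61)(262070.8 − 228675.24)] = √[9463.79 × 33395.56] = 17777.7548
r = -17276.38 / 17777.7548 ≈ -0.972

-0.972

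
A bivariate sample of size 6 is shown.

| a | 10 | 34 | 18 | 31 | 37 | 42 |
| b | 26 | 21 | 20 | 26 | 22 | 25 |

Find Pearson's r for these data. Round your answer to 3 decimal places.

-0.058

n = 6, Σa = 172, Σb = 140, Σa² = 5674, Σb² = 3302, Σab = 4004
nΣab − ΣaΣb = 24024 − 24080 = -56
nΣa² − (Σa)² = 34044 − 29584 = 4460; nΣb² − (Σb)² = 19812 − 19600 = 212
r = -56 / √(4460 × 212) = -56 / 972.3785 ≈ -0.058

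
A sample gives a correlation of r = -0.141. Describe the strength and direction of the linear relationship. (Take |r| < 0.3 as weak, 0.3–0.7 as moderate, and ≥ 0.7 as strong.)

weak negative

r = -0.141 < 0 so the relationship is negative.
|r| = 0.141, which falls in the weak range.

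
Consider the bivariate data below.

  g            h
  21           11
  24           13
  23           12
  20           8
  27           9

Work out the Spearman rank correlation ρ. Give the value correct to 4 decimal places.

0.4000

Rank g: 2, 4, 3, 1, 5
Rank h: 3, 5, 4, 1, 2
d = rank(g) − rank(h): -1, -1, -1, 0, 3; Σd² = 12
ρ = 1 − 6Σd² / [n(n²−1)] = 1 − 6×12 / (5×24) = 1 − 72/120 ≈ 0.4000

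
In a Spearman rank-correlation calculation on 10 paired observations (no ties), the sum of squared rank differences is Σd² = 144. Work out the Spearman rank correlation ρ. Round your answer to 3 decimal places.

ρ = 1 − 6Σd² / [n(n²−1)] = 1 − 6×144 / (10×99)
  = 1 − 864/990 = 1 − 0.8727 ≈ 0.127

0.127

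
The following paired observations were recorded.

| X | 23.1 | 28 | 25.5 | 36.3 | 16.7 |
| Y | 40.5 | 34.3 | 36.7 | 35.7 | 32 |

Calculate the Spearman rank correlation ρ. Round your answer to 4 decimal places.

Rank X: 2, 4, 3, 5, 1
Rank Y: 5, 2, 4, 3, 1
d = rank(X) − rank(Y): -3, 2, -1, 2, 0; Σd² = 18
ρ = 1 − 6Σd² / [n(n²−1)] = 1 − 6×18 / (5×24) = 1 − 108/120 ≈ 0.1000

0.1000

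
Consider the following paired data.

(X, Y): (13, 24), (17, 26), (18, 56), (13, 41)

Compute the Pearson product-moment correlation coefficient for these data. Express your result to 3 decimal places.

0.453

n = 4, ΣX = 61, ΣY = 147, ΣX² = 951, ΣY² = 6069, ΣXY = 2295
nΣXY − ΣXΣY = 9180 − 8967 = 213
nΣX² − (ΣX)² = 3804 − 3721 = 83; nΣY² − (ΣY)² = 24276 − 21609 = 2667
r = 213 / √(83 × 2667) = 213 / 470.4902 ≈ 0.453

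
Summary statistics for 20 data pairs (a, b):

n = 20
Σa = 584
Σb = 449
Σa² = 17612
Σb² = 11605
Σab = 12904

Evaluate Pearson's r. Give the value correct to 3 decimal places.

-0.224

r = (nΣab − ΣaΣb) / √[(nΣa² − (Σa)²)(nΣb² − (Σb)²)]
Numerator: 20×12904 − 584×449 = -4136
Denominator: √[(352240 − 341056)(232100 − 201601)] = √[11184 × 30499] = 18468.9149
r = -4136 / 18468.9149 ≈ -0.224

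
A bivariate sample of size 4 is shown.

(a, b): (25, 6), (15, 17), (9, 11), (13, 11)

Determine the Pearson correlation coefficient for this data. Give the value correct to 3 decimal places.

-0.550

n = 4, Σa = 62, Σb = 45, Σa² = 1100, Σb² = 567, Σab = 647
nΣab − ΣaΣb = 2588 − 2790 = -202
nΣa² − (Σa)² = 4400 − 3844 = 556; nΣb² − (Σb)² = 2268 − 2025 = 243
r = -202 / √(556 × 243) = -202 / 367.5704 ≈ -0.550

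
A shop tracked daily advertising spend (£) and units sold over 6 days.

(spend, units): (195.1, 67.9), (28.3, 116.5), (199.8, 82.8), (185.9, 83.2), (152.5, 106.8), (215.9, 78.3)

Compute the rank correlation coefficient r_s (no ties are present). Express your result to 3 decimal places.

-0.829

Rank spend: 4, 1, 5, 3, 2, 6
Rank units: 1, 6, 3, 4, 5, 2
d = rank(spend) − rank(units): 3, -5, 2, -1, -3, 4; Σd² = 64
ρ = 1 − 6Σd² / [n(n²−1)] = 1 − 6×64 / (6×35) = 1 − 384/210 ≈ -0.829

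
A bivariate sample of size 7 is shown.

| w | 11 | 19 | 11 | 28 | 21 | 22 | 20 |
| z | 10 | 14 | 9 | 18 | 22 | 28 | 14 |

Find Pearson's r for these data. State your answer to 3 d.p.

0.679

n = 7, Σw = 132, Σz = 115, Σw² = 2712, Σz² = 2165, Σwz = 2337
nΣwz − ΣwΣz = 16359 − 15180 = 1179
nΣw² − (Σw)² = 18984 − 17424 = 1560; nΣz² − (Σz)² = 15155 − 13225 = 1930
r = 1179 / √(1560 × 1930) = 1179 / 1735.1657 ≈ 0.679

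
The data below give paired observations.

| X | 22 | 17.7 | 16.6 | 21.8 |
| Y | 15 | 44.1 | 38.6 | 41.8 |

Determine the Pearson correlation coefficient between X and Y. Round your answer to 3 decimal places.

n = 4, ΣX = 78.1, ΣY = 139.5, ΣX² = 1548.09, ΣY² = 5407.01, ΣXY = 2662.57
nΣXY − ΣXΣY = 10650.28 − 10894.95 = -244.67
nΣX² − (ΣX)² = 6192.36 − 6099.61 = 92.75; nΣY² − (ΣY)² = 21628.04 − 19460.25 = 2167.79
r = -244.67 / √(92.75 × 2167.79) = -244.67 / 448.4000 ≈ -0.546

-0.546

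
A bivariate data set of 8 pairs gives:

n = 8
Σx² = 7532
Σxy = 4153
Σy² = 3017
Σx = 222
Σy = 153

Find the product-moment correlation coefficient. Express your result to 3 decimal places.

r = (nΣxy − ΣxΣy) / √[(nΣx² − (Σx)²)(nΣy² − (Σy)²)]
Numerator: 8×4153 − 222×153 = -742
Denominator: √[(60256 − 49284)(24136 − 23409)] = √[10972 × 727] = 2824.2953
r = -742 / 2824.2953 ≈ -0.263

-0.263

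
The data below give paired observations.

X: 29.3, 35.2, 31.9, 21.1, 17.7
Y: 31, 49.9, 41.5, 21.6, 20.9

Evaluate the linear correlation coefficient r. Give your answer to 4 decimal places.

0.9532

n = 5, ΣX = 135.2, ΣY = 164.9, ΣX² = 3873.64, ΣY² = 6076.63, ΣXY = 4814.32
nΣXY − ΣXΣY = 24071.6 − 22294.48 = 1777.12
nΣX² − (ΣX)² = 19368.2 − 18279.04 = 1089.16; nΣY² − (ΣY)² = 30383.15 − 27192.01 = 3191.14
r = 1777.12 / √(1089.16 × 3191.14) = 1777.12 / 1864.3128 ≈ 0.9532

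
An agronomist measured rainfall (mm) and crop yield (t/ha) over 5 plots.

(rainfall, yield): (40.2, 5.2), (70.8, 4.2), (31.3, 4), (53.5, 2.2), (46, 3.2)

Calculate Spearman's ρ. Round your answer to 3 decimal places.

Rank rainfall: 2, 5, 1, 4, 3
Rank yield: 5, 4, 3, 1, 2
d = rank(rainfall) − rank(yield): -3, 1, -2, 3, 1; Σd² = 24
ρ = 1 − 6Σd² / [n(n²−1)] = 1 − 6×24 / (5×24) = 1 − 144/120 ≈ -0.200

-0.200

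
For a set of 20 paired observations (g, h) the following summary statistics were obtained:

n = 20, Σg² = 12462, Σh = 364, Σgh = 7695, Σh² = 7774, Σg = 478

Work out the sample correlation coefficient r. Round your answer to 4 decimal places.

r = (nΣgh − ΣgΣh) / √[(nΣg² − (Σg)²)(nΣh² − (Σh)²)]
Numerator: 20×7695 − 478×364 = -20092
Denominator: √[(249240 − 228484)(155480 − 132496)] = √[20756 × 22984] = 21841.6095
r = -20092 / 21841.6095 ≈ -0.9199

-0.9199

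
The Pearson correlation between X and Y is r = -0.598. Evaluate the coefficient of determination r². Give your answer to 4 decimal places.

0.3576

r² = (-0.598)² = 0.3576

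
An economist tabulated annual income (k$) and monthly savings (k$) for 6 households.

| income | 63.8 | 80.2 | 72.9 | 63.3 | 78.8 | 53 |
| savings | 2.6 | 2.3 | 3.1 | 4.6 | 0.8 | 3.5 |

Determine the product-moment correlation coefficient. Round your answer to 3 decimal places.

-0.664

n = 6, Σx = 412, Σy = 16.9, Σx² = 28842.22, Σy² = 55.71, Σxy = 1116.05
nΣxy − ΣxΣy = 6696.3 − 6962.8 = -266.5
nΣx² − (Σx)² = 173053.32 − 169744 = 3309.32; nΣy² − (Σy)² = 334.26 − 285.61 = 48.65
r = -266.5 / √(3309.32 × 48.65) = -266.5 / 401.2461 ≈ -0.664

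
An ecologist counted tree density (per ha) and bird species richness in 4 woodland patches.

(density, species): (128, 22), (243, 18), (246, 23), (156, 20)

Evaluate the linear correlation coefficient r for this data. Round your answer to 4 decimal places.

n = 4, Σx = 773, Σy = 83, Σx² = 160285, Σy² = 1737, Σxy = 15968
nΣxy − ΣxΣy = 63872 − 64159 = -287
nΣx² − (Σx)² = 641140 − 597529 = 43611; nΣy² − (Σy)² = 6948 − 6889 = 59
r = -287 / √(43611 × 59) = -287 / 1604.0726 ≈ -0.1789

-0.1789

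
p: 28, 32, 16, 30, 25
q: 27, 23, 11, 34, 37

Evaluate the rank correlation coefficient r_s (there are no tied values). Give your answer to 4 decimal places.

0.1000

Rank p: 3, 5, 1, 4, 2
Rank q: 3, 2, 1, 4, 5
d = rank(p) − rank(q): 0, 3, 0, 0, -3; Σd² = 18
ρ = 1 − 6Σd² / [n(n²−1)] = 1 − 6×18 / (5×24) = 1 − 108/120 ≈ 0.1000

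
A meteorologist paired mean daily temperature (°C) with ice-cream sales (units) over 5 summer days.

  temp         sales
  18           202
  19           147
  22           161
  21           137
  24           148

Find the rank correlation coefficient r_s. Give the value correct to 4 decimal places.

-0.2000

Rank temp: 1, 2, 4, 3, 5
Rank sales: 5, 2, 4, 1, 3
d = rank(temp) − rank(sales): -4, 0, 0, 2, 2; Σd² = 24
ρ = 1 − 6Σd² / [n(n²−1)] = 1 − 6×24 / (5×24) = 1 − 144/120 ≈ -0.2000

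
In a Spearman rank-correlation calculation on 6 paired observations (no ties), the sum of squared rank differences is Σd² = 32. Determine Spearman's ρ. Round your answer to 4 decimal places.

ρ = 1 − 6Σd² / [n(n²−1)] = 1 − 6×32 / (6×35)
  = 1 − 192/210 = 1 − 0.91429 ≈ 0.0857

0.0857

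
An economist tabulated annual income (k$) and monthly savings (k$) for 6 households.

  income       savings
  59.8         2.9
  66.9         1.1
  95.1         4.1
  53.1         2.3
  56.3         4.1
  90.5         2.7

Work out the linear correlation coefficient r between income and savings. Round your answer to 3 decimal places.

0.246

n = 6, Σx = 421.7, Σy = 17.2, Σx² = 31275.21, Σy² = 55.82, Σxy = 1234.23
nΣxy − ΣxΣy = 7405.38 − 7253.24 = 152.14
nΣx² − (Σx)² = 187651.26 − 177830.89 = 9820.37; nΣy² − (Σy)² = 334.92 − 295.84 = 39.08
r = 152.14 / √(9820.37 × 39.08) = 152.14 / 619.4998 ≈ 0.246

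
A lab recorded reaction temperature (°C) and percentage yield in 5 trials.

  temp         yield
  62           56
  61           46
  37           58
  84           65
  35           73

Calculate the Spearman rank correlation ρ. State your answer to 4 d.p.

-0.3000

Rank temp: 4, 3, 2, 5, 1
Rank yield: 2, 1, 3, 4, 5
d = rank(temp) − rank(yield): 2, 2, -1, 1, -4; Σd² = 26
ρ = 1 − 6Σd² / [n(n²−1)] = 1 − 6×26 / (5×24) = 1 − 156/120 ≈ -0.3000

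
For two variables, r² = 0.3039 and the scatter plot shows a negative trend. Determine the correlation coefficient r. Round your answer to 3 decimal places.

|r| = √0.3039 = 0.551
The association is negative, so r = −0.551.

-0.551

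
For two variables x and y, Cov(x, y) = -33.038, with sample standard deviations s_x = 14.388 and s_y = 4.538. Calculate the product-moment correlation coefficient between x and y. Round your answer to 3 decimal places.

r = Cov(x,y) / (s_x · s_y) = -33.038 / (14.388 × 4.538)
  = -33.038 / 65.2927 ≈ -0.506

-0.506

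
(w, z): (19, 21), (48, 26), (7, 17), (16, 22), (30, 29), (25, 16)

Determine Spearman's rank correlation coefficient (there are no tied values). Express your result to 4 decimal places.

0.5429

Rank w: 3, 6, 1, 2, 5, 4
Rank z: 3, 5, 2, 4, 6, 1
d = rank(w) − rank(z): 0, 1, -1, -2, -1, 3; Σd² = 16
ρ = 1 − 6Σd² / [n(n²−1)] = 1 − 6×16 / (6×35) = 1 − 96/210 ≈ 0.5429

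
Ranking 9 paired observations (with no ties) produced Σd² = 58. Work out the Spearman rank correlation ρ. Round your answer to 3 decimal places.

0.517

ρ = 1 − 6Σd² / [n(n²−1)] = 1 − 6×58 / (9×80)
  = 1 − 348/720 = 1 − 0.4833 ≈ 0.517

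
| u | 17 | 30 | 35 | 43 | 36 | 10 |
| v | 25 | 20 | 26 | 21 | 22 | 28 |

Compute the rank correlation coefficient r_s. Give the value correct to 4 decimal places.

-0.5429

Rank u: 2, 3, 4, 6, 5, 1
Rank v: 4, 1, 5, 2, 3, 6
d = rank(u) − rank(v): -2, 2, -1, 4, 2, -5; Σd² = 54
ρ = 1 − 6Σd² / [n(n²−1)] = 1 − 6×54 / (6×35) = 1 − 324/210 ≈ -0.5429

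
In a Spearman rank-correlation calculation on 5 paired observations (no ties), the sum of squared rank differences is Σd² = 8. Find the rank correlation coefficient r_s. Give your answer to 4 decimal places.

0.6000

ρ = 1 − 6Σd² / [n(n²−1)] = 1 − 6×8 / (5×24)
  = 1 − 48/120 = 1 − 0.40000 ≈ 0.6000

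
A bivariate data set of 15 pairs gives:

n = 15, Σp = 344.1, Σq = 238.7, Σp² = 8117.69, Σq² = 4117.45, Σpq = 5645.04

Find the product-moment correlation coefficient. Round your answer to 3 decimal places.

r = (nΣpq − ΣpΣq) / √[(nΣp² − (Σp)²)(nΣq² − (Σq)²)]
Numerator: 15×5645.04 − 344.1×238.7 = 2538.93
Denominator: √[(121765.35 − 118404.81)(61761.75 − 56977.69)] = √[3360.54 × 4784.06] = 4009.6166
r = 2538.93 / 4009.6166 ≈ 0.633

0.633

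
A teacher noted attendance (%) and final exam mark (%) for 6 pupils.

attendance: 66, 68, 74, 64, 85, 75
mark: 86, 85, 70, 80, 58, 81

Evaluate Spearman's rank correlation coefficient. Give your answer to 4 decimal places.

Rank attendance: 2, 3, 4, 1, 6, 5
Rank mark: 6, 5, 2, 3, 1, 4
d = rank(attendance) − rank(mark): -4, -2, 2, -2, 5, 1; Σd² = 54
ρ = 1 − 6Σd² / [n(n²−1)] = 1 − 6×54 / (6×35) = 1 − 324/210 ≈ -0.5429

-0.5429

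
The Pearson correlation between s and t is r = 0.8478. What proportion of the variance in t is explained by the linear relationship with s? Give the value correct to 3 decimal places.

r² = (0.8478)² = 0.719

0.719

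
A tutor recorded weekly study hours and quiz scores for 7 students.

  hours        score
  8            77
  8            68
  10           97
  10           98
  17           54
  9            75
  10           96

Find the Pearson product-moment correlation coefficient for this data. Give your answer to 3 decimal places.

-0.472

n = 7, Σx = 72, Σy = 565, Σx² = 798, Σy² = 47323, Σxy = 5663
nΣxy − ΣxΣy = 39641 − 40680 = -1039
nΣx² − (Σx)² = 5586 − 5184 = 402; nΣy² − (Σy)² = 331261 − 319225 = 12036
r = -1039 / √(402 × 12036) = -1039 / 2199.6527 ≈ -0.472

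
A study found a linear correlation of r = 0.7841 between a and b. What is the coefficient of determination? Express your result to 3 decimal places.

r² = (0.7841)² = 0.615

0.615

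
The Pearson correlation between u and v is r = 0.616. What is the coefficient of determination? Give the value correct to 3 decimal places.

r² = (0.616)² = 0.379

0.379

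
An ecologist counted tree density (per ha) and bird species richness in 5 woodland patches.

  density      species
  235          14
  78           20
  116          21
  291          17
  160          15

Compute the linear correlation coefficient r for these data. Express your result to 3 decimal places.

n = 5, Σx = 880, Σy = 87, Σx² = 185046, Σy² = 1551, Σxy = 14633
nΣxy − ΣxΣy = 73165 − 76560 = -3395
nΣx² − (Σx)² = 925230 − 774400 = 150830; nΣy² − (Σy)² = 7755 − 7569 = 186
r = -3395 / √(150830 × 186) = -3395 / 5296.6386 ≈ -0.641

-0.641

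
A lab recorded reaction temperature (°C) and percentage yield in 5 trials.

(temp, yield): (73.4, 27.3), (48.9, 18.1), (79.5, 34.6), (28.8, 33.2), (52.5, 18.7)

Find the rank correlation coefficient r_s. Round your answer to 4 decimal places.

0.4000

Rank temp: 4, 2, 5, 1, 3
Rank yield: 3, 1, 5, 4, 2
d = rank(temp) − rank(yield): 1, 1, 0, -3, 1; Σd² = 12
ρ = 1 − 6Σd² / [n(n²−1)] = 1 − 6×12 / (5×24) = 1 − 72/120 ≈ 0.4000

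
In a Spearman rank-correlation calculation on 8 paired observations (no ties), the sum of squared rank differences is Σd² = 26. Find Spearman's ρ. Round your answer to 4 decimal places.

0.6905

ρ = 1 − 6Σd² / [n(n²−1)] = 1 − 6×26 / (8×63)
  = 1 − 156/504 = 1 − 0.30952 ≈ 0.6905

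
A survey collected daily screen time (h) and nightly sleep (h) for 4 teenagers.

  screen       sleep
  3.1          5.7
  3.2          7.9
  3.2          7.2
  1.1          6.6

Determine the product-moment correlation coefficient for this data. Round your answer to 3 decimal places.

n = 4, Σx = 10.6, Σy = 27.4, Σx² = 31.3, Σy² = 190.3, Σxy = 73.25
nΣxy − ΣxΣy = 293 − 290.44 = 2.56
nΣx² − (Σx)² = 125.2 − 112.36 = 12.84; nΣy² − (Σy)² = 761.2 − 750.76 = 10.44
r = 2.56 / √(12.84 × 10.44) = 2.56 / 11.5780 ≈ 0.221

0.221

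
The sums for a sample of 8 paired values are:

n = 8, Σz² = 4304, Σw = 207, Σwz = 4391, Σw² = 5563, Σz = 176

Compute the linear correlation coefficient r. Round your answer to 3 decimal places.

r = (nΣwz − ΣwΣz) / √[(nΣw² − (Σw)²)(nΣz² − (Σz)²)]
Numerator: 8×4391 − 207×176 = -1304
Denominator: √[(44504 − 42849)(34432 − 30976)] = √[1655 × 3456] = 2391.5852
r = -1304 / 2391.5852 ≈ -0.545

-0.545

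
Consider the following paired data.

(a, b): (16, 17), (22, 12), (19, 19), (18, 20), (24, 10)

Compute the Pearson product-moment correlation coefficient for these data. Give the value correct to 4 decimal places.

-0.8446

n = 5, Σa = 99, Σb = 78, Σa² = 2001, Σb² = 1294, Σab = 1497
nΣab − ΣaΣb = 7485 − 7722 = -237
nΣa² − (Σa)² = 10005 − 9801 = 204; nΣb² − (Σb)² = 6470 − 6084 = 386
r = -237 / √(204 × 386) = -237 / 280.6136 ≈ -0.8446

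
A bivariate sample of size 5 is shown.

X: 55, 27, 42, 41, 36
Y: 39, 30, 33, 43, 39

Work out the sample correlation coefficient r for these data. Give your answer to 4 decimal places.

0.5234

n = 5, ΣX = 201, ΣY = 184, ΣX² = 8495, ΣY² = 6880, ΣXY = 7508
nΣXY − ΣXΣY = 37540 − 36984 = 556
nΣX² − (ΣX)² = 42475 − 40401 = 2074; nΣY² − (ΣY)² = 34400 − 33856 = 544
r = 556 / √(2074 × 544) = 556 / 1062.1940 ≈ 0.5234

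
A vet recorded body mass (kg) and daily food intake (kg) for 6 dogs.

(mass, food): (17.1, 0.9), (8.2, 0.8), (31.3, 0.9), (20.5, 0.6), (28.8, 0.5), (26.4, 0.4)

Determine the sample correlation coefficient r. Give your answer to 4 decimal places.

n = 6, Σx = 132.3, Σy = 4.1, Σx² = 3285.99, Σy² = 3.03, Σxy = 87.38
nΣxy − ΣxΣy = 524.28 − 542.43 = -18.15
nΣx² − (Σx)² = 19715.94 − 17503.29 = 2212.65; nΣy² − (Σy)² = 18.18 − 16.81 = 1.37
r = -18.15 / √(2212.65 × 1.37) = -18.15 / 55.0575 ≈ -0.3297

-0.3297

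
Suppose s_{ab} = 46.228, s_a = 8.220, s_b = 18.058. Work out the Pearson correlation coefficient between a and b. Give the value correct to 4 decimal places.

0.3114

r = Cov(a,b) / (s_a · s_b) = 46.228 / (8.220 × 18.058)
  = 46.228 / 148.4368 ≈ 0.3114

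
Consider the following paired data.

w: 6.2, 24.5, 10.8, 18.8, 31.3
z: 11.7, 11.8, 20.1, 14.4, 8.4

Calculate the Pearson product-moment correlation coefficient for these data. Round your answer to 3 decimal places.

-0.588

n = 5, Σw = 91.6, Σz = 66.4, Σw² = 2088.46, Σz² = 958.06, Σwz = 1112.36
nΣwz − ΣwΣz = 5561.8 − 6082.24 = -520.44
nΣw² − (Σw)² = 10442.3 − 8390.56 = 2051.74; nΣz² − (Σz)² = 4790.3 − 4408.96 = 381.34
r = -520.44 / √(2051.74 × 381.34) = -520.44 / 884.5397 ≈ -0.588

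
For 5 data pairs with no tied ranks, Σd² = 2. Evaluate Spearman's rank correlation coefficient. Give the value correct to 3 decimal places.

0.900

ρ = 1 − 6Σd² / [n(n²−1)] = 1 − 6×2 / (5×24)
  = 1 − 12/120 = 1 − 0.1000 ≈ 0.900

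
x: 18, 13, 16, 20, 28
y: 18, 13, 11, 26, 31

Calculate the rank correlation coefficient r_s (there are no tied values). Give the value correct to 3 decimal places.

0.900

Rank x: 3, 1, 2, 4, 5
Rank y: 3, 2, 1, 4, 5
d = rank(x) − rank(y): 0, -1, 1, 0, 0; Σd² = 2
ρ = 1 − 6Σd² / [n(n²−1)] = 1 − 6×2 / (5×24) = 1 − 12/120 ≈ 0.900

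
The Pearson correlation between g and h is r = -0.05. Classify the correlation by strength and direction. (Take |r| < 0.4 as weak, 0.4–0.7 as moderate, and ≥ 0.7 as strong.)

r = -0.05 < 0 so the relationship is negative.
|r| = 0.05, which falls in the weak range.

weak negative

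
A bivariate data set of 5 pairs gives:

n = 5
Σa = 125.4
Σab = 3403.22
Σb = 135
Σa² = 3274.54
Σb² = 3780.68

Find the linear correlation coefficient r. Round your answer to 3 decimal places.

r = (nΣab − ΣaΣb) / √[(nΣa² − (Σa)²)(nΣb² − (Σb)²)]
Numerator: 5×3403.22 − 125.4×135 = 87.1
Denominator: √[(16372.7 − 15725.16)(18903.4 − 18225)] = √[647.54 × 678.4] = 662.7904
r = 87.1 / 662.7904 ≈ 0.131

0.131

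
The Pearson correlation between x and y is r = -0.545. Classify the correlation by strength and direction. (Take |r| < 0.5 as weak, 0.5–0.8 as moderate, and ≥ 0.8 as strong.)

r = -0.545 < 0 so the relationship is negative.
|r| = 0.545, which falls in the moderate range.

moderate negative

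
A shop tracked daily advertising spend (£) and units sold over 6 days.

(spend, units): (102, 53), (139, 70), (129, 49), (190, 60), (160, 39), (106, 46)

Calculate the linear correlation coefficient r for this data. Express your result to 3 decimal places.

n = 6, Σx = 826, Σy = 317, Σx² = 119302, Σy² = 17347, Σxy = 43973
nΣxy − ΣxΣy = 263838 − 261842 = 1996
nΣx² − (Σx)² = 715812 − 682276 = 33536; nΣy² − (Σy)² = 104082 − 100489 = 3593
r = 1996 / √(33536 × 3593) = 1996 / 10977.0145 ≈ 0.182

0.182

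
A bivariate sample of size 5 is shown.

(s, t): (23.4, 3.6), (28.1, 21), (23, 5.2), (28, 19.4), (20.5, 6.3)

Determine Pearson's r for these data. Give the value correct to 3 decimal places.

0.902

n = 5, Σs = 123, Σt = 55.5, Σs² = 3070.42, Σt² = 897.05, Σst = 1466.29
nΣst − ΣsΣt = 7331.45 − 6826.5 = 504.95
nΣs² − (Σs)² = 15352.1 − 15129 = 223.1; nΣt² − (Σt)² = 4485.25 − 3080.25 = 1405
r = 504.95 / √(223.1 × 1405) = 504.95 / 559.8710 ≈ 0.902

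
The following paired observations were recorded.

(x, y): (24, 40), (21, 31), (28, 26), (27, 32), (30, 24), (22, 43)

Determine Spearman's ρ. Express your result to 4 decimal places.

-0.6571

Rank x: 3, 1, 5, 4, 6, 2
Rank y: 5, 3, 2, 4, 1, 6
d = rank(x) − rank(y): -2, -2, 3, 0, 5, -4; Σd² = 58
ρ = 1 − 6Σd² / [n(n²−1)] = 1 − 6×58 / (6×35) = 1 − 348/210 ≈ -0.6571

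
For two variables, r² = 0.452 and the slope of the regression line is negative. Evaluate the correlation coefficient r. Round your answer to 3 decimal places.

|r| = √0.452 = 0.672
The association is negative, so r = −0.672.

-0.672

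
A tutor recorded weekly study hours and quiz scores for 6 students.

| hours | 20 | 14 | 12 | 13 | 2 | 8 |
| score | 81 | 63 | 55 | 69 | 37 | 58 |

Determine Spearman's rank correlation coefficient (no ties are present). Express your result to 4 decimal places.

0.8857

Rank hours: 6, 5, 3, 4, 1, 2
Rank score: 6, 4, 2, 5, 1, 3
d = rank(hours) − rank(score): 0, 1, 1, -1, 0, -1; Σd² = 4
ρ = 1 − 6Σd² / [n(n²−1)] = 1 − 6×4 / (6×35) = 1 − 24/210 ≈ 0.8857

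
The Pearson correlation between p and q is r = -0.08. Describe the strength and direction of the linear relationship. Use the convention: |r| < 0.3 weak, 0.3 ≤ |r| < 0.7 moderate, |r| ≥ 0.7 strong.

r = -0.08 < 0 so the relationship is negative.
|r| = 0.08, which falls in the weak range.

weak negative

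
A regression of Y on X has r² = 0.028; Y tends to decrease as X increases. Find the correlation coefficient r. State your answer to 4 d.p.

-0.1673

|r| = √0.028 = 0.1673
The association is negative, so r = −0.1673.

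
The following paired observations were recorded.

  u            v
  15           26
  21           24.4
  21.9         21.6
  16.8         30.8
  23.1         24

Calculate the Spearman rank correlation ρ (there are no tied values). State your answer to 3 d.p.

Rank u: 1, 3, 4, 2, 5
Rank v: 4, 3, 1, 5, 2
d = rank(u) − rank(v): -3, 0, 3, -3, 3; Σd² = 36
ρ = 1 − 6Σd² / [n(n²−1)] = 1 − 6×36 / (5×24) = 1 − 216/120 ≈ -0.800

-0.800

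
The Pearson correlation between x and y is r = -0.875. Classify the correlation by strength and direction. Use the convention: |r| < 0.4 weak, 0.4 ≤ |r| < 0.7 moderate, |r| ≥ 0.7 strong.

strong negative

r = -0.875 < 0 so the relationship is negative.
|r| = 0.875, which falls in the strong range.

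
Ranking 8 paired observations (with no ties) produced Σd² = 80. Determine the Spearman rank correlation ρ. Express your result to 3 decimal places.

0.048

ρ = 1 − 6Σd² / [n(n²−1)] = 1 − 6×80 / (8×63)
  = 1 − 480/504 = 1 − 0.9524 ≈ 0.048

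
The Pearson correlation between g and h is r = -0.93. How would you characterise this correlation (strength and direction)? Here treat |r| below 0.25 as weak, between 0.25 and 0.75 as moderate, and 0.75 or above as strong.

r = -0.93 < 0 so the relationship is negative.
|r| = 0.93, which falls in the strong range.

strong negative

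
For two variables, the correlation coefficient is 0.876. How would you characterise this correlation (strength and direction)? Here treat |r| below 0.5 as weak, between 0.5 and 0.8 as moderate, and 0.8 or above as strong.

strong positive

r = 0.876 > 0 so the relationship is positive.
|r| = 0.876, which falls in the strong range.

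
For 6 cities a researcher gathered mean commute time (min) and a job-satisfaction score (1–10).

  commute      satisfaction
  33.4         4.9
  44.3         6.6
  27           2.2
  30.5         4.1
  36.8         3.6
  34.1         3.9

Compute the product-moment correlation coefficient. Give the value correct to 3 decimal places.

0.853

n = 6, Σx = 206.1, Σy = 25.3, Σx² = 7254.35, Σy² = 117.39, Σxy = 905.96
nΣxy − ΣxΣy = 5435.76 − 5214.33 = 221.43
nΣx² − (Σx)² = 43526.1 − 42477.21 = 1048.89; nΣy² − (Σy)² = 704.34 − 640.09 = 64.25
r = 221.43 / √(1048.89 × 64.25) = 221.43 / 259.5981 ≈ 0.853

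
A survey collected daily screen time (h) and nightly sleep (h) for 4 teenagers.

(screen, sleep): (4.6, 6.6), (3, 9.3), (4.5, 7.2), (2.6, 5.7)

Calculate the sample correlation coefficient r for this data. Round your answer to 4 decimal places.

-0.0766

n = 4, Σx = 14.7, Σy = 28.8, Σx² = 57.17, Σy² = 214.38, Σxy = 105.48
nΣxy − ΣxΣy = 421.92 − 423.36 = -1.44
nΣx² − (Σx)² = 228.68 − 216.09 = 12.59; nΣy² − (Σy)² = 857.52 − 829.44 = 28.08
r = -1.44 / √(12.59 × 28.08) = -1.44 / 18.8023 ≈ -0.0766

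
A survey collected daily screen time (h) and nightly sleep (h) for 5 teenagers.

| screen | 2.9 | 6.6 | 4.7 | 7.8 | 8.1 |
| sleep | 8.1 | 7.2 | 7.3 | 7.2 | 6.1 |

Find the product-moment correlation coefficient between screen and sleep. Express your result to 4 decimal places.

n = 5, Σx = 30.1, Σy = 35.9, Σx² = 200.51, Σy² = 259.79, Σxy = 210.89
nΣxy − ΣxΣy = 1054.45 − 1080.59 = -26.14
nΣx² − (Σx)² = 1002.55 − 906.01 = 96.54; nΣy² − (Σy)² = 1298.95 − 1288.81 = 10.14
r = -26.14 / √(96.54 × 10.14) = -26.14 / 31.2876 ≈ -0.8355

-0.8355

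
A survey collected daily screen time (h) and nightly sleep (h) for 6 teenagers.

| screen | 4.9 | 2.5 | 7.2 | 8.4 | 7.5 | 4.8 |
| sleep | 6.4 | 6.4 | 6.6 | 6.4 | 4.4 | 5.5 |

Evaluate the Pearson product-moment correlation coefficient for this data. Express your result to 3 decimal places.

-0.212

n = 6, Σx = 35.3, Σy = 35.7, Σx² = 231.95, Σy² = 216.05, Σxy = 208.04
nΣxy − ΣxΣy = 1248.24 − 1260.21 = -11.97
nΣx² − (Σx)² = 1391.7 − 1246.09 = 145.61; nΣy² − (Σy)² = 1296.3 − 1274.49 = 21.81
r = -11.97 / √(145.61 × 21.81) = -11.97 / 56.3538 ≈ -0.212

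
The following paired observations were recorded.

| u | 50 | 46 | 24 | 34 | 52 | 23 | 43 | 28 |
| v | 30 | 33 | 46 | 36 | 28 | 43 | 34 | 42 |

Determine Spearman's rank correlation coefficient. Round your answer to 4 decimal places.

-0.9762

Rank u: 7, 6, 2, 4, 8, 1, 5, 3
Rank v: 2, 3, 8, 5, 1, 7, 4, 6
d = rank(u) − rank(v): 5, 3, -6, -1, 7, -6, 1, -3; Σd² = 166
ρ = 1 − 6Σd² / [n(n²−1)] = 1 − 6×166 / (8×63) = 1 − 996/504 ≈ -0.9762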